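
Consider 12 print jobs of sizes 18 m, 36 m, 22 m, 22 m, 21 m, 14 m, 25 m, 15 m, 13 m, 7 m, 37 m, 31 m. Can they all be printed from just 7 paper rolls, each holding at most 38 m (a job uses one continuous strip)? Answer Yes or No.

Total = 261 m; ⌈261/38⌉ = 7.
The bound of 7 does not rule out 7, but exhaustive search shows no assignment into 7 paper rolls of capacity 38 m exists — the minimum is 8.

No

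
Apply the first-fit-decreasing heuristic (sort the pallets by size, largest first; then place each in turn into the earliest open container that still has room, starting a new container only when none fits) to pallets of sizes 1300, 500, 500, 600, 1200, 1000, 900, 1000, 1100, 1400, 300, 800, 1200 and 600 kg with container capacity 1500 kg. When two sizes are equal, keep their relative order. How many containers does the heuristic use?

Sorted descending: 1400, 1300, 1200, 1200, 1100, 1000, 1000, 900, 800, 600, 600, 500, 500, 300.
  1400 → container 1 (new)  [load 1400/1500]
  1300 → container 2 (new)  [load 1300/1500]
  1200 → container 3 (new)  [load 1200/1500]
  1200 → container 4 (new)  [load 1200/1500]
  1100 → container 5 (new)  [load 1100/1500]
  1000 → container 6 (new)  [load 1000/1500]
  1000 → container 7 (new)  [load 1000/1500]
  900 → container 8 (new)  [load 900/1500]
  800 → container 9 (new)  [load 800/1500]
  600 → container 8  [load 1500/1500]
  600 → container 9  [load 1400/1500]
  500 → container 6  [load 1500/1500]
  500 → container 7  [load 1500/1500]
  300 → container 3  [load 1500/1500]
9 containers opened.

9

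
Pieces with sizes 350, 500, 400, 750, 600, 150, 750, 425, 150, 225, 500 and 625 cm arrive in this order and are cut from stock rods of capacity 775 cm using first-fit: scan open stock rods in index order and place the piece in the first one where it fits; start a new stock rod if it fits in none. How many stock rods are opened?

  350 → stock rod 1 (new)  [load 350/775]
  500 → stock rod 2 (new)  [load 500/775]
  400 → stock rod 1  [load 750/775]
  750 → stock rod 3 (new)  [load 750/775]
  600 → stock rod 4 (new)  [load 600/775]
  150 → stock rod 2  [load 650/775]
  750 → stock rod 5 (new)  [load 750/775]
  425 → stock rod 6 (new)  [load 425/775]
  150 → stock rod 4  [load 750/775]
  225 → stock rod 6  [load 650/775]
  500 → stock rod 7 (new)  [load 500/775]
  625 → stock rod 8 (new)  [load 625/775]
8 stock rods opened.

8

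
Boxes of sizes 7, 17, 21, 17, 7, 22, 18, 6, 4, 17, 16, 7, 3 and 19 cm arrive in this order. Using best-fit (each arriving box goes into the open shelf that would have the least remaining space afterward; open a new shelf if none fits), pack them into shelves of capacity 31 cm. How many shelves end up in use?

8

  7 → shelf 1 (new)  [load 7/31]
  17 → shelf 1  [load 24/31]
  21 → shelf 2 (new)  [load 21/31]
  17 → shelf 3 (new)  [load 17/31]
  7 → shelf 1  [load 31/31]
  22 → shelf 4 (new)  [load 22/31]
  18 → shelf 5 (new)  [load 18/31]
  6 → shelf 4  [load 28/31]
  4 → shelf 2  [load 25/31]
  17 → shelf 6 (new)  [load 17/31]
  16 → shelf 7 (new)  [load 16/31]
  7 → shelf 5  [load 25/31]
  3 → shelf 4  [load 31/31]
  19 → shelf 8 (new)  [load 19/31]
8 shelves opened.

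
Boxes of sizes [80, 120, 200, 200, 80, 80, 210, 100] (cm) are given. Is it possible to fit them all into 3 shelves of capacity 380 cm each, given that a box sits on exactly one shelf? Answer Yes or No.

Yes

A valid assignment using 3 shelves:
  shelf 1: 210 + 120 = 330
  shelf 2: 200 + 100 + 80 = 380
  shelf 3: 200 + 80 + 80 = 360
Every load is within 380 cm, so 3 shelves suffice.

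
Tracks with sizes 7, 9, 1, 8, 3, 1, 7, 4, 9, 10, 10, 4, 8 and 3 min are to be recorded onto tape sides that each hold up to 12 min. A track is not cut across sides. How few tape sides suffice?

Total = 10 + 10 + 9 + 9 + 8 + 8 + 7 + 7 + 4 + 4 + 3 + 3 + 1 + 1 = 84 min.
Lower bound: ⌈84/12⌉ = 7 tape sides.
Also, 8 tracks each exceed 6 min, and no two of those can share a side, so at least 8 tape sides are needed.
A packing using 8 tape sides:
  side 1: 10 + 1 + 1 = 12
  side 2: 10 = 10
  side 3: 9 + 3 = 12
  side 4: 9 + 3 = 12
  side 5: 8 + 4 = 12
  side 6: 8 + 4 = 12
  side 7: 7 = 7
  side 8: 7 = 7
This matches the lower bound, so 8 is optimal.

8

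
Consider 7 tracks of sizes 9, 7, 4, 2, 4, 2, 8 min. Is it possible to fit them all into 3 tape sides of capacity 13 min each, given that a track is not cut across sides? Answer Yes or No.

A valid assignment using 3 tape sides:
  side 1: 9 + 4 = 13
  side 2: 8 + 4 = 12
  side 3: 7 + 2 + 2 = 11
Every load is within 13 min, so 3 tape sides suffice.

Yes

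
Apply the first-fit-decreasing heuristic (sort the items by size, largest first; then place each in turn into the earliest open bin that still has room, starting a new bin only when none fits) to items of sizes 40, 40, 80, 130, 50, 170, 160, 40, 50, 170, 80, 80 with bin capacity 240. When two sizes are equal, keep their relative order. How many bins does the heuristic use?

Sorted descending: 170, 170, 160, 130, 80, 80, 80, 50, 50, 40, 40, 40.
  170 → bin 1 (new)  [load 170/240]
  170 → bin 2 (new)  [load 170/240]
  160 → bin 3 (new)  [load 160/240]
  130 → bin 4 (new)  [load 130/240]
  80 → bin 3  [load 240/240]
  80 → bin 4  [load 210/240]
  80 → bin 5 (new)  [load 80/240]
  50 → bin 1  [load 220/240]
  50 → bin 2  [load 220/240]
  40 → bin 5  [load 120/240]
  40 → bin 5  [load 160/240]
  40 → bin 5  [load 200/240]
5 bins opened.

5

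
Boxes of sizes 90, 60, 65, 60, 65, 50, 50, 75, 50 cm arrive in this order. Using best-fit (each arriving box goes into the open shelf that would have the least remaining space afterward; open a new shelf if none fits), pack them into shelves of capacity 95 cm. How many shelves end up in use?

9

  90 → shelf 1 (new)  [load 90/95]
  60 → shelf 2 (new)  [load 60/95]
  65 → shelf 3 (new)  [load 65/95]
  60 → shelf 4 (new)  [load 60/95]
  65 → shelf 5 (new)  [load 65/95]
  50 → shelf 6 (new)  [load 50/95]
  50 → shelf 7 (new)  [load 50/95]
  75 → shelf 8 (new)  [load 75/95]
  50 → shelf 9 (new)  [load 50/95]
9 shelves opened.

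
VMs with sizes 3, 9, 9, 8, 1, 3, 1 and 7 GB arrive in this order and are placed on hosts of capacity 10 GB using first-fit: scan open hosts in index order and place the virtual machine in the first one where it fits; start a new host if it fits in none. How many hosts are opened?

  3 → host 1 (new)  [load 3/10]
  9 → host 2 (new)  [load 9/10]
  9 → host 3 (new)  [load 9/10]
  8 → host 4 (new)  [load 8/10]
  1 → host 1  [load 4/10]
  3 → host 1  [load 7/10]
  1 → host 1  [load 8/10]
  7 → host 5 (new)  [load 7/10]
5 hosts opened.

5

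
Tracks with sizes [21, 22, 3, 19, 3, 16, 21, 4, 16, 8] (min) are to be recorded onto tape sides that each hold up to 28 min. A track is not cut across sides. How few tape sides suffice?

Total = 22 + 21 + 21 + 19 + 16 + 16 + 8 + 4 + 3 + 3 = 133 min.
Lower bound: ⌈133/28⌉ = 5 tape sides.
Also, 6 tracks each exceed 14 min, and no two of those can share a side, so at least 6 tape sides are needed.
A packing using 6 tape sides:
  side 1: 22 + 4 = 26
  side 2: 21 + 3 + 3 = 27
  side 3: 21 = 21
  side 4: 19 + 8 = 27
  side 5: 16 = 16
  side 6: 16 = 16
This matches the lower bound, so 6 is optimal.

6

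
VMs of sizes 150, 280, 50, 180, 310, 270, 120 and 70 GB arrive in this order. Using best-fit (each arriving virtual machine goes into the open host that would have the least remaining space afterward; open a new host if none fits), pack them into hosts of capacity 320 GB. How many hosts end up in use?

  150 → host 1 (new)  [load 150/320]
  280 → host 2 (new)  [load 280/320]
  50 → host 1  [load 200/320]
  180 → host 3 (new)  [load 180/320]
  310 → host 4 (new)  [load 310/320]
  270 → host 5 (new)  [load 270/320]
  120 → host 1  [load 320/320]
  70 → host 3  [load 250/320]
5 hosts opened.

5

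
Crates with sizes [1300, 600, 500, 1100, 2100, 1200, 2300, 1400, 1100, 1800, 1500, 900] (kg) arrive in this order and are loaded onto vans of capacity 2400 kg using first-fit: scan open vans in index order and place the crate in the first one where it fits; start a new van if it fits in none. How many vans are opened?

  1300 → van 1 (new)  [load 1300/2400]
  600 → van 1  [load 1900/2400]
  500 → van 1  [load 2400/2400]
  1100 → van 2 (new)  [load 1100/2400]
  2100 → van 3 (new)  [load 2100/2400]
  1200 → van 2  [load 2300/2400]
  2300 → van 4 (new)  [load 2300/2400]
  1400 → van 5 (new)  [load 1400/2400]
  1100 → van 6 (new)  [load 1100/2400]
  1800 → van 7 (new)  [load 1800/2400]
  1500 → van 8 (new)  [load 1500/2400]
  900 → van 5  [load 2300/2400]
8 vans opened.

8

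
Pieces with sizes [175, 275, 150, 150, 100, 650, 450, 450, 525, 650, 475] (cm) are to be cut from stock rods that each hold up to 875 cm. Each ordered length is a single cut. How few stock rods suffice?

Total = 650 + 650 + 525 + 475 + 450 + 450 + 275 + 175 + 150 + 150 + 100 = 4050 cm.
Lower bound: ⌈4050/875⌉ = 5 stock rods.
Also, 6 pieces each exceed 875/2 cm, and no two of those can share a stock rod, so at least 6 stock rods are needed.
A packing using 6 stock rods:
  stock rod 1: 650 + 175 = 825
  stock rod 2: 650 + 150 = 800
  stock rod 3: 525 + 275 = 800
  stock rod 4: 475 + 150 + 100 = 725
  stock rod 5: 450 = 450
  stock rod 6: 450 = 450
This matches the lower bound, so 6 is optimal.

6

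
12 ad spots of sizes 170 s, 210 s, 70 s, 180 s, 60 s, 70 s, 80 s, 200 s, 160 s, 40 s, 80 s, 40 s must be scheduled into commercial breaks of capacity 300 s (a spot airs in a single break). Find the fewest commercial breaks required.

5

Total = 210 + 200 + 180 + 170 + 160 + 80 + 80 + 70 + 70 + 60 + 40 + 40 = 1360 s.
Lower bound: ⌈1360/300⌉ = 5 commercial breaks.
A packing using 5 commercial breaks:
  break 1: 210 + 80 = 290
  break 2: 200 + 80 = 280
  break 3: 180 + 70 + 40 = 290
  break 4: 170 + 70 + 60 = 300
  break 5: 160 + 40 = 200
This matches the lower bound, so 5 is optimal.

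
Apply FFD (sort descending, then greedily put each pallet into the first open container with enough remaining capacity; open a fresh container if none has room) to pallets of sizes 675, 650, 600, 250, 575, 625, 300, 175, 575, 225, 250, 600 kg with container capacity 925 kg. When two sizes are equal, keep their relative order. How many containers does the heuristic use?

7

Sorted descending: 675, 650, 625, 600, 600, 575, 575, 300, 250, 250, 225, 175.
  675 → container 1 (new)  [load 675/925]
  650 → container 2 (new)  [load 650/925]
  625 → container 3 (new)  [load 625/925]
  600 → container 4 (new)  [load 600/925]
  600 → container 5 (new)  [load 600/925]
  575 → container 6 (new)  [load 575/925]
  575 → container 7 (new)  [load 575/925]
  300 → container 3  [load 925/925]
  250 → container 1  [load 925/925]
  250 → container 2  [load 900/925]
  225 → container 4  [load 825/925]
  175 → container 5  [load 775/925]
7 containers opened.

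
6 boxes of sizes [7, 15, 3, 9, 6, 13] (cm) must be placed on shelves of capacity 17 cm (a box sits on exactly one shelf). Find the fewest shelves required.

Total = 15 + 13 + 9 + 7 + 6 + 3 = 53 cm.
Lower bound: ⌈53/17⌉ = 4 shelves.
A packing using 4 shelves:
  shelf 1: 15 = 15
  shelf 2: 13 + 3 = 16
  shelf 3: 9 + 7 = 16
  shelf 4: 6 = 6
This matches the lower bound, so 4 is optimal.

4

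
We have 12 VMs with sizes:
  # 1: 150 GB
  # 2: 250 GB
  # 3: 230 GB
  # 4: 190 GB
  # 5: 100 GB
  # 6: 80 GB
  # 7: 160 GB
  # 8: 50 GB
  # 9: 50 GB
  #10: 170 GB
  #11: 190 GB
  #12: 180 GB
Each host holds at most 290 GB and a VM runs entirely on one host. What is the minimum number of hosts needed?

Total = 250 + 230 + 190 + 190 + 180 + 170 + 160 + 150 + 100 + 80 + 50 + 50 = 1800 GB.
Lower bound: ⌈1800/290⌉ = 7 hosts.
Also, 8 VMs each exceed 145 GB, and no two of those can share a host, so at least 8 hosts are needed.
A packing using 8 hosts:
  host 1: 250 = 250
  host 2: 230 + 50 = 280
  host 3: 190 + 100 = 290
  host 4: 190 + 80 = 270
  host 5: 180 + 50 = 230
  host 6: 170 = 170
  host 7: 160 = 160
  host 8: 150 = 150
This matches the lower bound, so 8 is optimal.

8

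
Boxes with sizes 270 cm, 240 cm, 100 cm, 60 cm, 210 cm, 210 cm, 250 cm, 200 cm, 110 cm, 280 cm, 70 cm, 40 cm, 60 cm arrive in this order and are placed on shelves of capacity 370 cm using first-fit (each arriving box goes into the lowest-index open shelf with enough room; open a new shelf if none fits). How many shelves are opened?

  270 → shelf 1 (new)  [load 270/370]
  240 → shelf 2 (new)  [load 240/370]
  100 → shelf 1  [load 370/370]
  60 → shelf 2  [load 300/370]
  210 → shelf 3 (new)  [load 210/370]
  210 → shelf 4 (new)  [load 210/370]
  250 → shelf 5 (new)  [load 250/370]
  200 → shelf 6 (new)  [load 200/370]
  110 → shelf 3  [load 320/370]
  280 → shelf 7 (new)  [load 280/370]
  70 → shelf 2  [load 370/370]
  40 → shelf 3  [load 360/370]
  60 → shelf 4  [load 270/370]
7 shelves opened.

7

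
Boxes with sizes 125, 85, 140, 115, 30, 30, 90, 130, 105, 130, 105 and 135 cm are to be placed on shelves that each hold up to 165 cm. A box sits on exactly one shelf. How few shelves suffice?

10

Total = 140 + 135 + 130 + 130 + 125 + 115 + 105 + 105 + 90 + 85 + 30 + 30 = 1220 cm.
Lower bound: ⌈1220/165⌉ = 8 shelves.
Also, 10 boxes each exceed 165/2 cm, and no two of those can share a shelf, so at least 10 shelves are needed.
A packing using 10 shelves:
  shelf 1: 140 = 140
  shelf 2: 135 + 30 = 165
  shelf 3: 130 + 30 = 160
  shelf 4: 130 = 130
  shelf 5: 125 = 125
  shelf 6: 115 = 115
  shelf 7: 105 = 105
  shelf 8: 105 = 105
  shelf 9: 90 = 90
  shelf 10: 85 = 85
This matches the lower bound, so 10 is optimal.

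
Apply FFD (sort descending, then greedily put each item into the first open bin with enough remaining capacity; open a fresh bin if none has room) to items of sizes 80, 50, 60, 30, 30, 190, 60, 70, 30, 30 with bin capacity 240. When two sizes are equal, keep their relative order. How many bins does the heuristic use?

3

Sorted descending: 190, 80, 70, 60, 60, 50, 30, 30, 30, 30.
  190 → bin 1 (new)  [load 190/240]
  80 → bin 2 (new)  [load 80/240]
  70 → bin 2  [load 150/240]
  60 → bin 2  [load 210/240]
  60 → bin 3 (new)  [load 60/240]
  50 → bin 1  [load 240/240]
  30 → bin 2  [load 240/240]
  30 → bin 3  [load 90/240]
  30 → bin 3  [load 120/240]
  30 → bin 3  [load 150/240]
3 bins opened.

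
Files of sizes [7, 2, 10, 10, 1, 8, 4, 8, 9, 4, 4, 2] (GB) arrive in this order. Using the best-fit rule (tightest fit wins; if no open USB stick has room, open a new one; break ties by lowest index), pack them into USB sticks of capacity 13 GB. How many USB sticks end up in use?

  7 → USB stick 1 (new)  [load 7/13]
  2 → USB stick 1  [load 9/13]
  10 → USB stick 2 (new)  [load 10/13]
  10 → USB stick 3 (new)  [load 10/13]
  1 → USB stick 2  [load 11/13]
  8 → USB stick 4 (new)  [load 8/13]
  4 → USB stick 1  [load 13/13]
  8 → USB stick 5 (new)  [load 8/13]
  9 → USB stick 6 (new)  [load 9/13]
  4 → USB stick 6  [load 13/13]
  4 → USB stick 4  [load 12/13]
  2 → USB stick 2  [load 13/13]
6 USB sticks opened.

6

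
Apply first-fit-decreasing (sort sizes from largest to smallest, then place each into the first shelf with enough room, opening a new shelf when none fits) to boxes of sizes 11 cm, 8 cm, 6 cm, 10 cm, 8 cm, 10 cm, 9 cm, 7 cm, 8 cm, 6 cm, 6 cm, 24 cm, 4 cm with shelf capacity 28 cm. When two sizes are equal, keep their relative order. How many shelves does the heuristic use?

Sorted descending: 24, 11, 10, 10, 9, 8, 8, 8, 7, 6, 6, 6, 4.
  24 → shelf 1 (new)  [load 24/28]
  11 → shelf 2 (new)  [load 11/28]
  10 → shelf 2  [load 21/28]
  10 → shelf 3 (new)  [load 10/28]
  9 → shelf 3  [load 19/28]
  8 → shelf 3  [load 27/28]
  8 → shelf 4 (new)  [load 8/28]
  8 → shelf 4  [load 16/28]
  7 → shelf 2  [load 28/28]
  6 → shelf 4  [load 22/28]
  6 → shelf 4  [load 28/28]
  6 → shelf 5 (new)  [load 6/28]
  4 → shelf 1  [load 28/28]
5 shelves opened.

5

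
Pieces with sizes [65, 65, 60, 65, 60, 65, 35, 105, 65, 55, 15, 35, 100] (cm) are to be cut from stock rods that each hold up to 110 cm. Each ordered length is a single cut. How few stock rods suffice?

10

Total = 105 + 100 + 65 + 65 + 65 + 65 + 65 + 60 + 60 + 55 + 35 + 35 + 15 = 790 cm.
Lower bound: ⌈790/110⌉ = 8 stock rods.
Also, 9 pieces each exceed 55 cm, and no two of those can share a stock rod, so at least 9 stock rods are needed.
A packing using 10 stock rods:
  stock rod 1: 105 = 105
  stock rod 2: 100 = 100
  stock rod 3: 65 + 35 = 100
  stock rod 4: 65 + 35 = 100
  stock rod 5: 65 + 15 = 80
  stock rod 6: 65 = 65
  stock rod 7: 65 = 65
  stock rod 8: 60 = 60
  stock rod 9: 60 = 60
  stock rod 10: 55 = 55
No arrangement into 9 stock rods stays within capacity, so 10 is optimal.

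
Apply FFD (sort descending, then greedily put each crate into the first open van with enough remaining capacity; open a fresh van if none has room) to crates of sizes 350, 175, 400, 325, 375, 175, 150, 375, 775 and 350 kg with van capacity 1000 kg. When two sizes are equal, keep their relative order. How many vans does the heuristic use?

4

Sorted descending: 775, 400, 375, 375, 350, 350, 325, 175, 175, 150.
  775 → van 1 (new)  [load 775/1000]
  400 → van 2 (new)  [load 400/1000]
  375 → van 2  [load 775/1000]
  375 → van 3 (new)  [load 375/1000]
  350 → van 3  [load 725/1000]
  350 → van 4 (new)  [load 350/1000]
  325 → van 4  [load 675/1000]
  175 → van 1  [load 950/1000]
  175 → van 2  [load 950/1000]
  150 → van 3  [load 875/1000]
4 vans opened.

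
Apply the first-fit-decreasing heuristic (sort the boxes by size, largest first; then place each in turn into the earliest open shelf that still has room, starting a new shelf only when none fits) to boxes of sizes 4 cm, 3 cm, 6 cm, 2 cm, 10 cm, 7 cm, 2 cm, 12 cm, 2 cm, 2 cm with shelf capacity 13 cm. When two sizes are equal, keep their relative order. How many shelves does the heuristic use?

Sorted descending: 12, 10, 7, 6, 4, 3, 2, 2, 2, 2.
  12 → shelf 1 (new)  [load 12/13]
  10 → shelf 2 (new)  [load 10/13]
  7 → shelf 3 (new)  [load 7/13]
  6 → shelf 3  [load 13/13]
  4 → shelf 4 (new)  [load 4/13]
  3 → shelf 2  [load 13/13]
  2 → shelf 4  [load 6/13]
  2 → shelf 4  [load 8/13]
  2 → shelf 4  [load 10/13]
  2 → shelf 4  [load 12/13]
4 shelves opened.

4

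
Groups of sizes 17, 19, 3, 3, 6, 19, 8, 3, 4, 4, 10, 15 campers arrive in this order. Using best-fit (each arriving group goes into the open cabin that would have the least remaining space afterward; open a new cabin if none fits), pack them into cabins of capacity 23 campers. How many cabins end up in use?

6

  17 → cabin 1 (new)  [load 17/23]
  19 → cabin 2 (new)  [load 19/23]
  3 → cabin 2  [load 22/23]
  3 → cabin 1  [load 20/23]
  6 → cabin 3 (new)  [load 6/23]
  19 → cabin 4 (new)  [load 19/23]
  8 → cabin 3  [load 14/23]
  3 → cabin 1  [load 23/23]
  4 → cabin 4  [load 23/23]
  4 → cabin 3  [load 18/23]
  10 → cabin 5 (new)  [load 10/23]
  15 → cabin 6 (new)  [load 15/23]
6 cabins opened.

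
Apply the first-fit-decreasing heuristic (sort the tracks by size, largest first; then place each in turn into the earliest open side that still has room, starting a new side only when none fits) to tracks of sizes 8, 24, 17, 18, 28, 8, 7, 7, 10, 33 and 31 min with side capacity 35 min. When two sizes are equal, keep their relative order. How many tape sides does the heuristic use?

Sorted descending: 33, 31, 28, 24, 18, 17, 10, 8, 8, 7, 7.
  33 → side 1 (new)  [load 33/35]
  31 → side 2 (new)  [load 31/35]
  28 → side 3 (new)  [load 28/35]
  24 → side 4 (new)  [load 24/35]
  18 → side 5 (new)  [load 18/35]
  17 → side 5  [load 35/35]
  10 → side 4  [load 34/35]
  8 → side 6 (new)  [load 8/35]
  8 → side 6  [load 16/35]
  7 → side 3  [load 35/35]
  7 → side 6  [load 23/35]
6 tape sides opened.

6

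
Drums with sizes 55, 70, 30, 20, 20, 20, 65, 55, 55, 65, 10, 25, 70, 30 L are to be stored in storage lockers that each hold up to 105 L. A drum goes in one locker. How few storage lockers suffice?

Total = 70 + 70 + 65 + 65 + 55 + 55 + 55 + 30 + 30 + 25 + 20 + 20 + 20 + 10 = 590 L.
Lower bound: ⌈590/105⌉ = 6 storage lockers.
Also, 7 drums each exceed 105/2 L, and no two of those can share a locker, so at least 7 storage lockers are needed.
A packing using 7 storage lockers:
  locker 1: 70 + 30 = 100
  locker 2: 70 + 30 = 100
  locker 3: 65 + 25 + 10 = 100
  locker 4: 65 + 20 + 20 = 105
  locker 5: 55 + 20 = 75
  locker 6: 55 = 55
  locker 7: 55 = 55
This matches the lower bound, so 7 is optimal.

7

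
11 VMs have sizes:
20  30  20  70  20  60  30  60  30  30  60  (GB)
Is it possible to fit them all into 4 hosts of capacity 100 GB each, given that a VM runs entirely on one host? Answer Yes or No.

No

Total = 430 GB; ⌈430/100⌉ = 5.
At least 5 hosts are required, but only 4 are allowed.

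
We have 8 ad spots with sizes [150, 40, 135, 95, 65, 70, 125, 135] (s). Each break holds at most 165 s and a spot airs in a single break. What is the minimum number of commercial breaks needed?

6

Total = 150 + 135 + 135 + 125 + 95 + 70 + 65 + 40 = 815 s.
Lower bound: ⌈815/165⌉ = 5 commercial breaks.
A packing using 6 commercial breaks:
  break 1: 150 = 150
  break 2: 135 = 135
  break 3: 135 = 135
  break 4: 125 + 40 = 165
  break 5: 95 + 70 = 165
  break 6: 65 = 65
No arrangement into 5 commercial breaks stays within capacity, so 6 is optimal.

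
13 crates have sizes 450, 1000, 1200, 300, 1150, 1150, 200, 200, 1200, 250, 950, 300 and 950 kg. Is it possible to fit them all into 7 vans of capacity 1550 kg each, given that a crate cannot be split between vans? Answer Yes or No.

Yes

A valid assignment using 7 vans:
  van 1: 1200 + 300 = 1500
  van 2: 1200 + 300 = 1500
  van 3: 1150 + 250 = 1400
  van 4: 1150 + 200 + 200 = 1550
  van 5: 1000 + 450 = 1450
  van 6: 950 = 950
  van 7: 950 = 950
Every load is within 1550 kg, so 7 vans suffice.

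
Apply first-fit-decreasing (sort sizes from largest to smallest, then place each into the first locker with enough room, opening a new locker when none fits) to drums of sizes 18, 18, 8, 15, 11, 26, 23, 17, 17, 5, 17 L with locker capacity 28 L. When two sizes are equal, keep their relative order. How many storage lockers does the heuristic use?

8

Sorted descending: 26, 23, 18, 18, 17, 17, 17, 15, 11, 8, 5.
  26 → locker 1 (new)  [load 26/28]
  23 → locker 2 (new)  [load 23/28]
  18 → locker 3 (new)  [load 18/28]
  18 → locker 4 (new)  [load 18/28]
  17 → locker 5 (new)  [load 17/28]
  17 → locker 6 (new)  [load 17/28]
  17 → locker 7 (new)  [load 17/28]
  15 → locker 8 (new)  [load 15/28]
  11 → locker 5  [load 28/28]
  8 → locker 3  [load 26/28]
  5 → locker 2  [load 28/28]
8 storage lockers opened.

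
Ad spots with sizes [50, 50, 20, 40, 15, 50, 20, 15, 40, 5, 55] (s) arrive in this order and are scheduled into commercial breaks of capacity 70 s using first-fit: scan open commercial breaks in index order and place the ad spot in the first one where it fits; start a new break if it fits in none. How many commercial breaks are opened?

6

  50 → break 1 (new)  [load 50/70]
  50 → break 2 (new)  [load 50/70]
  20 → break 1  [load 70/70]
  40 → break 3 (new)  [load 40/70]
  15 → break 2  [load 65/70]
  50 → break 4 (new)  [load 50/70]
  20 → break 3  [load 60/70]
  15 → break 4  [load 65/70]
  40 → break 5 (new)  [load 40/70]
  5 → break 2  [load 70/70]
  55 → break 6 (new)  [load 55/70]
6 commercial breaks opened.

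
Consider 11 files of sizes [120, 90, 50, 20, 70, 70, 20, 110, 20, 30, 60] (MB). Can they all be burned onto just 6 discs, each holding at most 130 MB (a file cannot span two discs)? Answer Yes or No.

Yes

A valid assignment using 6 discs:
  disc 1: 120 = 120
  disc 2: 110 + 20 = 130
  disc 3: 90 + 30 = 120
  disc 4: 70 + 60 = 130
  disc 5: 70 + 50 = 120
  disc 6: 20 + 20 = 40
Every load is within 130 MB, so 6 discs suffice.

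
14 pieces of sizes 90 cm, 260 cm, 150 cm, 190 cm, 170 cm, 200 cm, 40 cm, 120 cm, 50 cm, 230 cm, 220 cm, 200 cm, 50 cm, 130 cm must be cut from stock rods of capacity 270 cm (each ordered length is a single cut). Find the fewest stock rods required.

9

Total = 260 + 230 + 220 + 200 + 200 + 190 + 170 + 150 + 130 + 120 + 90 + 50 + 50 + 40 = 2100 cm.
Lower bound: ⌈2100/270⌉ = 8 stock rods.
A packing using 9 stock rods:
  stock rod 1: 260 = 260
  stock rod 2: 230 + 40 = 270
  stock rod 3: 220 + 50 = 270
  stock rod 4: 200 + 50 = 250
  stock rod 5: 200 = 200
  stock rod 6: 190 = 190
  stock rod 7: 170 + 90 = 260
  stock rod 8: 150 + 120 = 270
  stock rod 9: 130 = 130
No arrangement into 8 stock rods stays within capacity, so 9 is optimal.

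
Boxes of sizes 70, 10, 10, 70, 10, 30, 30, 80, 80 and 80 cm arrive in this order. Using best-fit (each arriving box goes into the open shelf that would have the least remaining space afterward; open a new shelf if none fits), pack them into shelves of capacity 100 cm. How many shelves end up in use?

6

  70 → shelf 1 (new)  [load 70/100]
  10 → shelf 1  [load 80/100]
  10 → shelf 1  [load 90/100]
  70 → shelf 2 (new)  [load 70/100]
  10 → shelf 1  [load 100/100]
  30 → shelf 2  [load 100/100]
  30 → shelf 3 (new)  [load 30/100]
  80 → shelf 4 (new)  [load 80/100]
  80 → shelf 5 (new)  [load 80/100]
  80 → shelf 6 (new)  [load 80/100]
6 shelves opened.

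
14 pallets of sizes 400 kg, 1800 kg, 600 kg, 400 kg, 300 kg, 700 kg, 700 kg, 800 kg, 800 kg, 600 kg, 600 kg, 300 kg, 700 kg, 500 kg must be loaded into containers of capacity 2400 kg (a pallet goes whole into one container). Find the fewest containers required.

Total = 1800 + 800 + 800 + 700 + 700 + 700 + 600 + 600 + 600 + 500 + 400 + 400 + 300 + 300 = 9200 kg.
Lower bound: ⌈9200/2400⌉ = 4 containers.
A packing using 4 containers:
  container 1: 1800 + 600 = 2400
  container 2: 800 + 800 + 700 = 2300
  container 3: 700 + 700 + 600 + 400 = 2400
  container 4: 600 + 500 + 400 + 300 + 300 = 2100
This matches the lower bound, so 4 is optimal.

4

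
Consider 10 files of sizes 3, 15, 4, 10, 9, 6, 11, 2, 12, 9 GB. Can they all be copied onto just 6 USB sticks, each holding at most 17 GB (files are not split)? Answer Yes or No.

A valid assignment using 6 USB sticks:
  USB stick 1: 15 + 2 = 17
  USB stick 2: 12 + 4 = 16
  USB stick 3: 11 + 6 = 17
  USB stick 4: 10 + 3 = 13
  USB stick 5: 9 = 9
  USB stick 6: 9 = 9
Every load is within 17 GB, so 6 USB sticks suffice.

Yes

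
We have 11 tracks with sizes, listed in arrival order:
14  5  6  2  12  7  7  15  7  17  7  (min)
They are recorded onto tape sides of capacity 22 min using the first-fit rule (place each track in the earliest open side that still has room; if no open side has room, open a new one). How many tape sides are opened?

  14 → side 1 (new)  [load 14/22]
  5 → side 1  [load 19/22]
  6 → side 2 (new)  [load 6/22]
  2 → side 1  [load 21/22]
  12 → side 2  [load 18/22]
  7 → side 3 (new)  [load 7/22]
  7 → side 3  [load 14/22]
  15 → side 4 (new)  [load 15/22]
  7 → side 3  [load 21/22]
  17 → side 5 (new)  [load 17/22]
  7 → side 4  [load 22/22]
5 tape sides opened.

5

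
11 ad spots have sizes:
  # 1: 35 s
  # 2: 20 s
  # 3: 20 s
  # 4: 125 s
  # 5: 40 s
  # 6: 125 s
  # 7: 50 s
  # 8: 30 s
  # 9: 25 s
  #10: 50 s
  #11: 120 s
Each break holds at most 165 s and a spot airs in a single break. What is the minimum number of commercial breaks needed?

Total = 125 + 125 + 120 + 50 + 50 + 40 + 35 + 30 + 25 + 20 + 20 = 640 s.
Lower bound: ⌈640/165⌉ = 4 commercial breaks.
A packing using 4 commercial breaks:
  break 1: 125 + 40 = 165
  break 2: 125 + 35 = 160
  break 3: 120 + 30 = 150
  break 4: 50 + 50 + 25 + 20 + 20 = 165
This matches the lower bound, so 4 is optimal.

4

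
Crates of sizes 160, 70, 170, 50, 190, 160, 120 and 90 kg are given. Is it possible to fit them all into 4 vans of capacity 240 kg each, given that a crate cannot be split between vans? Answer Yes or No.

Total = 1010 kg; ⌈1010/240⌉ = 5.
At least 5 vans are required, but only 4 are allowed.

No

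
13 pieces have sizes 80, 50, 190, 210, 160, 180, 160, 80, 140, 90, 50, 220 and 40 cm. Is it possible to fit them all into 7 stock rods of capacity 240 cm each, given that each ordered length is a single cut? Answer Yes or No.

No

Total = 1650 cm; ⌈1650/240⌉ = 7.
The bound of 7 does not rule out 7, but exhaustive search shows no assignment into 7 stock rods of capacity 240 cm exists — the minimum is 8.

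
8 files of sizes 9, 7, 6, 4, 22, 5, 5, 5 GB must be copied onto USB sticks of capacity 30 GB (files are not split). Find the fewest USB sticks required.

3

Total = 22 + 9 + 7 + 6 + 5 + 5 + 5 + 4 = 63 GB.
Lower bound: ⌈63/30⌉ = 3 USB sticks.
A packing using 3 USB sticks:
  USB stick 1: 22 + 7 = 29
  USB stick 2: 9 + 6 + 5 + 5 + 5 = 30
  USB stick 3: 4 = 4
This matches the lower bound, so 3 is optimal.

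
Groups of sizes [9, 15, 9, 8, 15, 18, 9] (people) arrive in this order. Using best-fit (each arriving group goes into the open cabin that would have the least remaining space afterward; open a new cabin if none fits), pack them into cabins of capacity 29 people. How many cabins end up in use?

4

  9 → cabin 1 (new)  [load 9/29]
  15 → cabin 1  [load 24/29]
  9 → cabin 2 (new)  [load 9/29]
  8 → cabin 2  [load 17/29]
  15 → cabin 3 (new)  [load 15/29]
  18 → cabin 4 (new)  [load 18/29]
  9 → cabin 4  [load 27/29]
4 cabins opened.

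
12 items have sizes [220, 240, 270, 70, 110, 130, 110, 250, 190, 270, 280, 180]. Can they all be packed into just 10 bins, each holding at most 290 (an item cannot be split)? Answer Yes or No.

A valid assignment using 9 bins:
  bin 1: 280 = 280
  bin 2: 270 = 270
  bin 3: 270 = 270
  bin 4: 250 = 250
  bin 5: 240 = 240
  bin 6: 220 + 70 = 290
  bin 7: 190 = 190
  bin 8: 180 + 110 = 290
  bin 9: 130 + 110 = 240
That uses only 9 ≤ 10, so 10 bins are enough.

Yes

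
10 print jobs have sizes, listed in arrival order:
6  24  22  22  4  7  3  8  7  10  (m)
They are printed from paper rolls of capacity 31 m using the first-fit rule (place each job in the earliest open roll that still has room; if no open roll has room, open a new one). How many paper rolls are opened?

  6 → roll 1 (new)  [load 6/31]
  24 → roll 1  [load 30/31]
  22 → roll 2 (new)  [load 22/31]
  22 → roll 3 (new)  [load 22/31]
  4 → roll 2  [load 26/31]
  7 → roll 3  [load 29/31]
  3 → roll 2  [load 29/31]
  8 → roll 4 (new)  [load 8/31]
  7 → roll 4  [load 15/31]
  10 → roll 4  [load 25/31]
4 paper rolls opened.

4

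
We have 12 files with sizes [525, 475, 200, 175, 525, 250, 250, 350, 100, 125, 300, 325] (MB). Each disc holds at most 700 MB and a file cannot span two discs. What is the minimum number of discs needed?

Total = 525 + 525 + 475 + 350 + 325 + 300 + 250 + 250 + 200 + 175 + 125 + 100 = 3600 MB.
Lower bound: ⌈3600/700⌉ = 6 discs.
A packing using 6 discs:
  disc 1: 525 + 175 = 700
  disc 2: 525 + 125 = 650
  disc 3: 475 + 200 = 675
  disc 4: 350 + 325 = 675
  disc 5: 300 + 250 + 100 = 650
  disc 6: 250 = 250
This matches the lower bound, so 6 is optimal.

6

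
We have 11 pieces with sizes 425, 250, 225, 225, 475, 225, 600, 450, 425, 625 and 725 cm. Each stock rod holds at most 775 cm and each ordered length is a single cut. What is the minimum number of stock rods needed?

7

Total = 725 + 625 + 600 + 475 + 450 + 425 + 425 + 250 + 225 + 225 + 225 = 4650 cm.
Lower bound: ⌈4650/775⌉ = 6 stock rods.
Also, 7 pieces each exceed 775/2 cm, and no two of those can share a stock rod, so at least 7 stock rods are needed.
A packing using 7 stock rods:
  stock rod 1: 725 = 725
  stock rod 2: 625 = 625
  stock rod 3: 600 = 600
  stock rod 4: 475 + 250 = 725
  stock rod 5: 450 + 225 = 675
  stock rod 6: 425 + 225 = 650
  stock rod 7: 425 + 225 = 650
This matches the lower bound, so 7 is optimal.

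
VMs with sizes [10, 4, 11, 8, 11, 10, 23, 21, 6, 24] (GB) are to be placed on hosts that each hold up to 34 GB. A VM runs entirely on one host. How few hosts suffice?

4

Total = 24 + 23 + 21 + 11 + 11 + 10 + 10 + 8 + 6 + 4 = 128 GB.
Lower bound: ⌈128/34⌉ = 4 hosts.
A packing using 4 hosts:
  host 1: 24 + 10 = 34
  host 2: 23 + 11 = 34
  host 3: 21 + 11 = 32
  host 4: 10 + 8 + 6 + 4 = 28
This matches the lower bound, so 4 is optimal.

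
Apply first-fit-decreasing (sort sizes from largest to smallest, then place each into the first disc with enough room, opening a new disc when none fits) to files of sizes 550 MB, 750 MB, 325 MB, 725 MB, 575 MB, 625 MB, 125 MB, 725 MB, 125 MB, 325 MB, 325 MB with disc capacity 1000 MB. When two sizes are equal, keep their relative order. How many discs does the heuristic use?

Sorted descending: 750, 725, 725, 625, 575, 550, 325, 325, 325, 125, 125.
  750 → disc 1 (new)  [load 750/1000]
  725 → disc 2 (new)  [load 725/1000]
  725 → disc 3 (new)  [load 725/1000]
  625 → disc 4 (new)  [load 625/1000]
  575 → disc 5 (new)  [load 575/1000]
  550 → disc 6 (new)  [load 550/1000]
  325 → disc 4  [load 950/1000]
  325 → disc 5  [load 900/1000]
  325 → disc 6  [load 875/1000]
  125 → disc 1  [load 875/1000]
  125 → disc 1  [load 1000/1000]
6 discs opened.

6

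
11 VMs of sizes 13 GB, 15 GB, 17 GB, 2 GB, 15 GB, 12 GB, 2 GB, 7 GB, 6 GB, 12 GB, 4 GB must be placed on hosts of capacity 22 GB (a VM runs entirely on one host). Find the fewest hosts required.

6

Total = 17 + 15 + 15 + 13 + 12 + 12 + 7 + 6 + 4 + 2 + 2 = 105 GB.
Lower bound: ⌈105/22⌉ = 5 hosts.
Also, 6 VMs each exceed 11 GB, and no two of those can share a host, so at least 6 hosts are needed.
A packing using 6 hosts:
  host 1: 17 + 4 = 21
  host 2: 15 + 7 = 22
  host 3: 15 + 6 = 21
  host 4: 13 + 2 + 2 = 17
  host 5: 12 = 12
  host 6: 12 = 12
This matches the lower bound, so 6 is optimal.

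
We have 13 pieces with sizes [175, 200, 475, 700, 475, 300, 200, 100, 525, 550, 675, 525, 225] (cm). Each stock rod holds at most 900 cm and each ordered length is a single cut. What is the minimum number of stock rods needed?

Total = 700 + 675 + 550 + 525 + 525 + 475 + 475 + 300 + 225 + 200 + 200 + 175 + 100 = 5125 cm.
Lower bound: ⌈5125/900⌉ = 6 stock rods.
Also, 7 pieces each exceed 450 cm, and no two of those can share a stock rod, so at least 7 stock rods are needed.
A packing using 7 stock rods:
  stock rod 1: 700 + 200 = 900
  stock rod 2: 675 + 225 = 900
  stock rod 3: 550 + 300 = 850
  stock rod 4: 525 + 200 + 175 = 900
  stock rod 5: 525 + 100 = 625
  stock rod 6: 475 = 475
  stock rod 7: 475 = 475
This matches the lower bound, so 7 is optimal.

7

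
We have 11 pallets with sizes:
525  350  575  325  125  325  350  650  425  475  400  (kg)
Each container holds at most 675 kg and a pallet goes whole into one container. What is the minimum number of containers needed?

Total = 650 + 575 + 525 + 475 + 425 + 400 + 350 + 350 + 325 + 325 + 125 = 4525 kg.
Lower bound: ⌈4525/675⌉ = 7 containers.
Also, 8 pallets each exceed 675/2 kg, and no two of those can share a container, so at least 8 containers are needed.
A packing using 8 containers:
  container 1: 650 = 650
  container 2: 575 = 575
  container 3: 525 + 125 = 650
  container 4: 475 = 475
  container 5: 425 = 425
  container 6: 400 = 400
  container 7: 350 + 325 = 675
  container 8: 350 + 325 = 675
This matches the lower bound, so 8 is optimal.

8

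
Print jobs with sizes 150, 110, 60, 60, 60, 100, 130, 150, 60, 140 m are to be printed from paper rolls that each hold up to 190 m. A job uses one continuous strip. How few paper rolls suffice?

7

Total = 150 + 150 + 140 + 130 + 110 + 100 + 60 + 60 + 60 + 60 = 1020 m.
Lower bound: ⌈1020/190⌉ = 6 paper rolls.
A packing using 7 paper rolls:
  roll 1: 150 = 150
  roll 2: 150 = 150
  roll 3: 140 = 140
  roll 4: 130 + 60 = 190
  roll 5: 110 + 60 = 170
  roll 6: 100 + 60 = 160
  roll 7: 60 = 60
No arrangement into 6 paper rolls stays within capacity, so 7 is optimal.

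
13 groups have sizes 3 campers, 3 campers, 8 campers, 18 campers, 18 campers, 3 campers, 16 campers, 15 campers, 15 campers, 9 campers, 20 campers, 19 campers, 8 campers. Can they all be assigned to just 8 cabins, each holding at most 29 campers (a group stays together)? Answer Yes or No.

Yes

A valid assignment using 7 cabins:
  cabin 1: 20 + 9 = 29
  cabin 2: 19 + 8 = 27
  cabin 3: 18 + 8 + 3 = 29
  cabin 4: 18 + 3 + 3 = 24
  cabin 5: 16 = 16
  cabin 6: 15 = 15
  cabin 7: 15 = 15
That uses only 7 ≤ 8, so 8 cabins are enough.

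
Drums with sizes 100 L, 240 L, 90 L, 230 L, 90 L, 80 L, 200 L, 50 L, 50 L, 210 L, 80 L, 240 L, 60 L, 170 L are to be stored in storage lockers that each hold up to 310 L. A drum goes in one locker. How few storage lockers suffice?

7

Total = 240 + 240 + 230 + 210 + 200 + 170 + 100 + 90 + 90 + 80 + 80 + 60 + 50 + 50 = 1890 L.
Lower bound: ⌈1890/310⌉ = 7 storage lockers.
A packing using 7 storage lockers:
  locker 1: 240 + 60 = 300
  locker 2: 240 + 50 = 290
  locker 3: 230 + 80 = 310
  locker 4: 210 + 100 = 310
  locker 5: 200 + 90 = 290
  locker 6: 170 + 90 + 50 = 310
  locker 7: 80 = 80
This matches the lower bound, so 7 is optimal.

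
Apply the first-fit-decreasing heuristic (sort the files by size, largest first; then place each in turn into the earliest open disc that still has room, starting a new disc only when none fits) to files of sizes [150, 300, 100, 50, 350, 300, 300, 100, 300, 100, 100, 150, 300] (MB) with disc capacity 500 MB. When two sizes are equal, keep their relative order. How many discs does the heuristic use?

Sorted descending: 350, 300, 300, 300, 300, 300, 150, 150, 100, 100, 100, 100, 50.
  350 → disc 1 (new)  [load 350/500]
  300 → disc 2 (new)  [load 300/500]
  300 → disc 3 (new)  [load 300/500]
  300 → disc 4 (new)  [load 300/500]
  300 → disc 5 (new)  [load 300/500]
  300 → disc 6 (new)  [load 300/500]
  150 → disc 1  [load 500/500]
  150 → disc 2  [load 450/500]
  100 → disc 3  [load 400/500]
  100 → disc 3  [load 500/500]
  100 → disc 4  [load 400/500]
  100 → disc 4  [load 500/500]
  50 → disc 2  [load 500/500]
6 discs opened.

6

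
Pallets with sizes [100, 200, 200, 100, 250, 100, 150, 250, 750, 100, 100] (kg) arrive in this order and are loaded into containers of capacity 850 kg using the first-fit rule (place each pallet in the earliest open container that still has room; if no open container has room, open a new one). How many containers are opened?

  100 → container 1 (new)  [load 100/850]
  200 → container 1  [load 300/850]
  200 → container 1  [load 500/850]
  100 → container 1  [load 600/850]
  250 → container 1  [load 850/850]
  100 → container 2 (new)  [load 100/850]
  150 → container 2  [load 250/850]
  250 → container 2  [load 500/850]
  750 → container 3 (new)  [load 750/850]
  100 → container 2  [load 600/850]
  100 → container 2  [load 700/850]
3 containers opened.

3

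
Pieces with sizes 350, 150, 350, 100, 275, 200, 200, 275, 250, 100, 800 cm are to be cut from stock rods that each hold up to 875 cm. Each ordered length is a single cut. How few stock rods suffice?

Total = 800 + 350 + 350 + 275 + 275 + 250 + 200 + 200 + 150 + 100 + 100 = 3050 cm.
Lower bound: ⌈3050/875⌉ = 4 stock rods.
A packing using 4 stock rods:
  stock rod 1: 800 = 800
  stock rod 2: 350 + 350 + 150 = 850
  stock rod 3: 275 + 275 + 250 = 800
  stock rod 4: 200 + 200 + 100 + 100 = 600
This matches the lower bound, so 4 is optimal.

4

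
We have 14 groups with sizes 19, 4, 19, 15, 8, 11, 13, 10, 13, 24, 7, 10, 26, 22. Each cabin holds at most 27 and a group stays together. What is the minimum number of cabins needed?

Total = 26 + 24 + 22 + 19 + 19 + 15 + 13 + 13 + 11 + 10 + 10 + 8 + 7 + 4 = 201.
Lower bound: ⌈201/27⌉ = 8 cabins.
A packing using 8 cabins:
  cabin 1: 26 = 26
  cabin 2: 24 = 24
  cabin 3: 22 + 4 = 26
  cabin 4: 19 + 8 = 27
  cabin 5: 19 + 7 = 26
  cabin 6: 15 + 11 = 26
  cabin 7: 13 + 13 = 26
  cabin 8: 10 + 10 = 20
This matches the lower bound, so 8 is optimal.

8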